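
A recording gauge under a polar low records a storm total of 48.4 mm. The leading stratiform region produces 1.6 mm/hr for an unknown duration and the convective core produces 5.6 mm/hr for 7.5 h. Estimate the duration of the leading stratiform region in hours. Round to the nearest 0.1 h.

Known phases: 5.6 × 7.5 = 42 mm.
Remaining depth = 48.4 − 42 = 6.4 mm.
Duration = 6.4 / 1.6 = 4.0 h.

duration ≈ 4.0 h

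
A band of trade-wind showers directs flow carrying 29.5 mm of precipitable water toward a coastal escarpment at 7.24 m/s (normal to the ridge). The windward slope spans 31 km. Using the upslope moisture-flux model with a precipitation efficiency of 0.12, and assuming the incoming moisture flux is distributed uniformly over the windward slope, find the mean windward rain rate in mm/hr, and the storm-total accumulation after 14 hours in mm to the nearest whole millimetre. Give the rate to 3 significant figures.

R ≈ 2.98 mm/hr; total ≈ 42 mm

Incoming column moisture flux per unit ridge length: F = V × PW = 7.24 × 29.5 = 213.58 mm·m/s.
Spread over the 31 km slope with efficiency ε = 0.12: R = ε·F/W = 0.12 × 213.58 / 31000 m = 8.268e-04 mm/s.
R = 8.268e-04 × 3600 = 2.98 mm/hr.
Over 14 h: total = 2.98 × 14 = 41.72 ≈ 42 mm.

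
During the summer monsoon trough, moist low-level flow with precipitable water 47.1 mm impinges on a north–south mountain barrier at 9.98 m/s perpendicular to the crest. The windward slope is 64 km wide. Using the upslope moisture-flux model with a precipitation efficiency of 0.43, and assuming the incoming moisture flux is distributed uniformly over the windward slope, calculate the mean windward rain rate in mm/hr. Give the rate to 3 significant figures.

Incoming column moisture flux per unit ridge length: F = V × PW = 9.98 × 47.1 = 470.058 mm·m/s.
Spread over the 64 km slope with efficiency ε = 0.43: R = ε·F/W = 0.43 × 470.058 / 64000 m = 3.158e-03 mm/s.
R = 3.158e-03 × 3600 = 11.4 mm/hr.

R ≈ 11.4 mm/hr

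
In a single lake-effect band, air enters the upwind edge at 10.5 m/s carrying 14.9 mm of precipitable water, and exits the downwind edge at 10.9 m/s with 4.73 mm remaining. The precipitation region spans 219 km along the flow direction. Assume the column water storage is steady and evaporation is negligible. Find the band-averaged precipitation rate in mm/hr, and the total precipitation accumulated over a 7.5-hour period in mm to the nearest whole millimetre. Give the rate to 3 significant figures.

Column moisture flux per unit crosswind length is F = V × PW.
Inflow: F_in = 10.5 × 14.9 = 156.45 mm·m/s
Outflow: F_out = 10.9 × 4.73 = 51.557 mm·m/s
Steady-state rate R = (F_in − F_out)/L = (156.45 − 51.557) / 219000 m = 4.790e-04 mm/s.
R = 4.790e-04 × 3600 = 1.72 mm/hr.
Over 7.5 h: total = 1.72 × 7.5 = 12.9 ≈ 13 mm.

R ≈ 1.72 mm/hr; total ≈ 13 mm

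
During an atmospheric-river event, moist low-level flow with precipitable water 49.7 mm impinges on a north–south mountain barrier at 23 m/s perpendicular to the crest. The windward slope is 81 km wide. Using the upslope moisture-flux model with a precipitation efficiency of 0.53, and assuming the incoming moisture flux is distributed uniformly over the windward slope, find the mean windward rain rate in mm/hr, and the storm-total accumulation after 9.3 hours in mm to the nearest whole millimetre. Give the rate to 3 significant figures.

Incoming column moisture flux per unit ridge length: F = V × PW = 23 × 49.7 = 1143.1 mm·m/s.
Spread over the 81 km slope with efficiency ε = 0.53: R = ε·F/W = 0.53 × 1143.1 / 81000 m = 7.480e-03 mm/s.
R = 7.480e-03 × 3600 = 26.9 mm/hr.
Over 9.3 h: total = 26.9 × 9.3 = 250.17 ≈ 250 mm.

R ≈ 26.9 mm/hr; total ≈ 250 mm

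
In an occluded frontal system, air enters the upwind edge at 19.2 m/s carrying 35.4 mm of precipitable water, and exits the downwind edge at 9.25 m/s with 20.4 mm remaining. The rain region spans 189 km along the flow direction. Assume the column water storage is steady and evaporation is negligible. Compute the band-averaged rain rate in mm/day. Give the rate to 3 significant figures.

Column moisture flux per unit crosswind length is F = V × PW.
Inflow: F_in = 19.2 × 35.4 = 679.68 mm·m/s
Outflow: F_out = 9.25 × 20.4 = 188.7 mm·m/s
Steady-state rate R = (F_in − F_out)/L = (679.68 − 188.7) / 189000 m = 2.598e-03 mm/s.
R = 2.598e-03 × 3600 × 24 = 224 mm/day.

R ≈ 224 mm/day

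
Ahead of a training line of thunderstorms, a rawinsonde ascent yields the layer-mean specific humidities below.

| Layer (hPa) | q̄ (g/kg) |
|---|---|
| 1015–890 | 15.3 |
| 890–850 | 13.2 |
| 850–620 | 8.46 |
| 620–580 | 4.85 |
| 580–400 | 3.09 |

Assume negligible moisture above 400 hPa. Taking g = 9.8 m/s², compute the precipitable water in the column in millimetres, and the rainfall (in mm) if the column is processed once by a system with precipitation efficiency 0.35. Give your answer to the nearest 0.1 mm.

PW ≈ 52.4 mm; rainfall ≈ 18.3 mm

Precipitable water is the column-integrated vapour mass per unit area: PW = (1/g) Σ q̄ Δp, with q in kg/kg and Δp in Pa (1 kg/m² of water = 1 mm).
Layer 1015–890 hPa: Δp = 125 hPa = 12500 Pa, q̄ = 0.0153 kg/kg → 0.0153 × 12500 / 9.8 = 19.52 mm
Layer 890–850 hPa: Δp = 40 hPa = 4000 Pa, q̄ = 0.0132 kg/kg → 0.0132 × 4000 / 9.8 = 5.39 mm
Layer 850–620 hPa: Δp = 230 hPa = 23000 Pa, q̄ = 0.00846 kg/kg → 0.00846 × 23000 / 9.8 = 19.86 mm
Layer 620–580 hPa: Δp = 40 hPa = 4000 Pa, q̄ = 0.00485 kg/kg → 0.00485 × 4000 / 9.8 = 1.98 mm
Layer 580–400 hPa: Δp = 180 hPa = 18000 Pa, q̄ = 0.00309 kg/kg → 0.00309 × 18000 / 9.8 = 5.68 mm
PW = 19.52 + 5.39 + 19.86 + 1.98 + 5.68 = 52.43 ≈ 52.4 mm.
Rainfall = ε × PW = 0.35 × 52.4 = 18.3 mm.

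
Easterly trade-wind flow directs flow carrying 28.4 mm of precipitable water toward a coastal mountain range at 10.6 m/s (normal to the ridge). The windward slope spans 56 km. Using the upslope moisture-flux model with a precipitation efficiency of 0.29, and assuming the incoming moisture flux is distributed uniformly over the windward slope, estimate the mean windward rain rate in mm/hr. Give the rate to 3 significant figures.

R ≈ 5.61 mm/hr

Incoming column moisture flux per unit ridge length: F = V × PW = 10.6 × 28.4 = 301.04 mm·m/s.
Spread over the 56 km slope with efficiency ε = 0.29: R = ε·F/W = 0.29 × 301.04 / 56000 m = 1.559e-03 mm/s.
R = 1.559e-03 × 3600 = 5.61 mm/hr.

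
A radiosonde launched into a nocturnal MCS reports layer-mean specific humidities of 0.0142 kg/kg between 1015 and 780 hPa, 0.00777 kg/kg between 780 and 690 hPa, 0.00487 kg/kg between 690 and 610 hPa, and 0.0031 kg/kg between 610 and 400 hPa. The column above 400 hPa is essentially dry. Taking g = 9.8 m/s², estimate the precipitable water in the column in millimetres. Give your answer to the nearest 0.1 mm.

Precipitable water is the column-integrated vapour mass per unit area: PW = (1/g) Σ q̄ Δp, with q in kg/kg and Δp in Pa (1 kg/m² of water = 1 mm).
Layer 1015–780 hPa: Δp = 235 hPa = 23500 Pa, q̄ = 0.0142 kg/kg → 0.0142 × 23500 / 9.8 = 34.05 mm
Layer 780–690 hPa: Δp = 90 hPa = 9000 Pa, q̄ = 0.00777 kg/kg → 0.00777 × 9000 / 9.8 = 7.14 mm
Layer 690–610 hPa: Δp = 80 hPa = 8000 Pa, q̄ = 0.00487 kg/kg → 0.00487 × 8000 / 9.8 = 3.98 mm
Layer 610–400 hPa: Δp = 210 hPa = 21000 Pa, q̄ = 0.0031 kg/kg → 0.0031 × 21000 / 9.8 = 6.64 mm
PW = 34.05 + 7.14 + 3.98 + 6.64 = 51.81 ≈ 51.8 mm.

PW ≈ 51.8 mm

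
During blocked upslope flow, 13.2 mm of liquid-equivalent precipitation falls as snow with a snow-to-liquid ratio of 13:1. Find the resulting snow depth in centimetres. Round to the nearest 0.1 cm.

Snow depth = liquid × ratio = 13.2 mm × 13 = 171.6 mm = 17.2 cm.

snow depth ≈ 17.2 cm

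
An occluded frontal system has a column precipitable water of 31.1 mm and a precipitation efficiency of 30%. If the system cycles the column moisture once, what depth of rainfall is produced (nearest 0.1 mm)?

Rainfall = ε × PW = 0.30 × 31.1 = 9.3 mm.

rainfall ≈ 9.3 mm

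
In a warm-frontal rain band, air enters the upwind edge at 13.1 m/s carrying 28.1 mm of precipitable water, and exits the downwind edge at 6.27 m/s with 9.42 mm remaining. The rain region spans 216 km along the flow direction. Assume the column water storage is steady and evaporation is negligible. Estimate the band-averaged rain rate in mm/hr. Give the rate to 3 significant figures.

Column moisture flux per unit crosswind length is F = V × PW.
Inflow: F_in = 13.1 × 28.1 = 368.11 mm·m/s
Outflow: F_out = 6.27 × 9.42 = 59.0634 mm·m/s
Steady-state rate R = (F_in − F_out)/L = (368.11 − 59.0634) / 216000 m = 1.431e-03 mm/s.
R = 1.431e-03 × 3600 = 5.15 mm/hr.

R ≈ 5.15 mm/hr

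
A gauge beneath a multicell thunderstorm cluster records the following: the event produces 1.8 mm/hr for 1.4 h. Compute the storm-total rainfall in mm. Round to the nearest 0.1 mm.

total ≈ 2.5 mm

Total = Σ Rᵢ Δtᵢ = 1.8 × 1.4
      = 2.52 = 2.5 mm.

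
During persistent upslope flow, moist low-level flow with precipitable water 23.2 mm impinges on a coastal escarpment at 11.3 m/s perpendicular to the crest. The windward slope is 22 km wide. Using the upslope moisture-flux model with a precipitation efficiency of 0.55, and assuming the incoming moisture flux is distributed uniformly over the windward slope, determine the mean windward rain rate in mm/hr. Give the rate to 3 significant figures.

R ≈ 23.6 mm/hr

Incoming column moisture flux per unit ridge length: F = V × PW = 11.3 × 23.2 = 262.16 mm·m/s.
Spread over the 22 km slope with efficiency ε = 0.55: R = ε·F/W = 0.55 × 262.16 / 22000 m = 6.554e-03 mm/s.
R = 6.554e-03 × 3600 = 23.6 mm/hr.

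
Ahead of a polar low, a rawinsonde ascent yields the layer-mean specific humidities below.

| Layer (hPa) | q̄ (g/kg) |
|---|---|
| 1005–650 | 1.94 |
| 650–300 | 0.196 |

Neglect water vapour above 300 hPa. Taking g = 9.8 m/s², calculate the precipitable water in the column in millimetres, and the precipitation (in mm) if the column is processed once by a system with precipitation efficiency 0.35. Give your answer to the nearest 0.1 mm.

Precipitable water is the column-integrated vapour mass per unit area: PW = (1/g) Σ q̄ Δp, with q in kg/kg and Δp in Pa (1 kg/m² of water = 1 mm).
Layer 1005–650 hPa: Δp = 355 hPa = 35500 Pa, q̄ = 0.00194 kg/kg → 0.00194 × 35500 / 9.8 = 7.03 mm
Layer 650–300 hPa: Δp = 350 hPa = 35000 Pa, q̄ = 0.000196 kg/kg → 0.000196 × 35000 / 9.8 = 0.70 mm
PW = 7.03 + 0.70 = 7.73 ≈ 7.7 mm.
Precipitation = ε × PW = 0.35 × 7.7 = 2.7 mm.

PW ≈ 7.7 mm; precipitation ≈ 2.7 mm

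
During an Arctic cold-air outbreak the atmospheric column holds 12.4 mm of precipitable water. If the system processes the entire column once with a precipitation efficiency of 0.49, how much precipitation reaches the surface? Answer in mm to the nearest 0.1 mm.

Precipitation = ε × PW = 0.49 × 12.4 = 6.1 mm.

precipitation ≈ 6.1 mm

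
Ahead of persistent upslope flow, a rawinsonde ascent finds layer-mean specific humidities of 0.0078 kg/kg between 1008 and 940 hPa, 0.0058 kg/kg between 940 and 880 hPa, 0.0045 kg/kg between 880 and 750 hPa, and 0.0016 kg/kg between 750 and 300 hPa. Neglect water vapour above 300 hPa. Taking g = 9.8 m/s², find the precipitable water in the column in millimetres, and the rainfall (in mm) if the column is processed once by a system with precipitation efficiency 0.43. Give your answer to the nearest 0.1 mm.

Precipitable water is the column-integrated vapour mass per unit area: PW = (1/g) Σ q̄ Δp, with q in kg/kg and Δp in Pa (1 kg/m² of water = 1 mm).
Layer 1008–940 hPa: Δp = 68 hPa = 6800 Pa, q̄ = 0.0078 kg/kg → 0.0078 × 6800 / 9.8 = 5.41 mm
Layer 940–880 hPa: Δp = 60 hPa = 6000 Pa, q̄ = 0.0058 kg/kg → 0.0058 × 6000 / 9.8 = 3.55 mm
Layer 880–750 hPa: Δp = 130 hPa = 13000 Pa, q̄ = 0.0045 kg/kg → 0.0045 × 13000 / 9.8 = 5.97 mm
Layer 750–300 hPa: Δp = 450 hPa = 45000 Pa, q̄ = 0.0016 kg/kg → 0.0016 × 45000 / 9.8 = 7.35 mm
PW = 5.41 + 3.55 + 5.97 + 7.35 = 22.28 ≈ 22.3 mm.
Rainfall = ε × PW = 0.43 × 22.3 = 9.6 mm.

PW ≈ 22.3 mm; rainfall ≈ 9.6 mm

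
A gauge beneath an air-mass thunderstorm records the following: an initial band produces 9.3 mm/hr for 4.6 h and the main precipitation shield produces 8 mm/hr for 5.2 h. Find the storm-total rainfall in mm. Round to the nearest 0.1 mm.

total ≈ 84.4 mm

Total = Σ Rᵢ Δtᵢ = 9.3 × 4.6 + 8 × 5.2
      = 42.78 + 41.6 = 84.4 mm.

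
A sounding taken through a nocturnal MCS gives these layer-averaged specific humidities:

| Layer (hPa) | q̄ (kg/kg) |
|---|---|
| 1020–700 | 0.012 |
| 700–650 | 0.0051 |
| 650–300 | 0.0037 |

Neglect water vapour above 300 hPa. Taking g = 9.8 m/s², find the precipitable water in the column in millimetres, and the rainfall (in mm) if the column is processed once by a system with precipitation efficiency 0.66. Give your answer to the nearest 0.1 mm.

Precipitable water is the column-integrated vapour mass per unit area: PW = (1/g) Σ q̄ Δp, with q in kg/kg and Δp in Pa (1 kg/m² of water = 1 mm).
Layer 1020–700 hPa: Δp = 320 hPa = 32000 Pa, q̄ = 0.012 kg/kg → 0.012 × 32000 / 9.8 = 39.18 mm
Layer 700–650 hPa: Δp = 50 hPa = 5000 Pa, q̄ = 0.0051 kg/kg → 0.0051 × 5000 / 9.8 = 2.60 mm
Layer 650–300 hPa: Δp = 350 hPa = 35000 Pa, q̄ = 0.0037 kg/kg → 0.0037 × 35000 / 9.8 = 13.21 mm
PW = 39.18 + 2.60 + 13.21 = 54.99 ≈ 55.0 mm.
Rainfall = ε × PW = 0.66 × 55.0 = 36.3 mm.

PW ≈ 55.0 mm; rainfall ≈ 36.3 mm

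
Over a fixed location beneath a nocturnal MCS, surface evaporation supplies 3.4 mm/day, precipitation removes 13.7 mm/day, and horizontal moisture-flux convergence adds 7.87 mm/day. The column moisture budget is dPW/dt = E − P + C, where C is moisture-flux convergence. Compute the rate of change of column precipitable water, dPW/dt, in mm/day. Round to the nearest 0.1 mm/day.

dPW/dt = E − P + C = 3.4 − 13.7 + (7.87) = -2.4 mm/day.

dPW/dt ≈ -2.4 mm/day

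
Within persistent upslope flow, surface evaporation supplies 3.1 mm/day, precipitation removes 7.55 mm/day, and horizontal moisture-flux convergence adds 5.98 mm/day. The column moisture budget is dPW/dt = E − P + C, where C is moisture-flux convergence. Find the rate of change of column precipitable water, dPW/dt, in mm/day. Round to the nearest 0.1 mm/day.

dPW/dt ≈ 1.5 mm/day

dPW/dt = E − P + C = 3.1 − 7.55 + (5.98) = 1.5 mm/day.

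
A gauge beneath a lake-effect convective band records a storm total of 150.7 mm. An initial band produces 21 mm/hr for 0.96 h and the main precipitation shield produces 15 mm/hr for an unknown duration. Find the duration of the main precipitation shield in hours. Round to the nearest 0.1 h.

duration ≈ 8.7 h

Known phases: 21 × 0.96 = 20.16 mm.
Remaining depth = 150.7 − 20.16 = 130.54 mm.
Duration = 130.54 / 15 = 8.7 h.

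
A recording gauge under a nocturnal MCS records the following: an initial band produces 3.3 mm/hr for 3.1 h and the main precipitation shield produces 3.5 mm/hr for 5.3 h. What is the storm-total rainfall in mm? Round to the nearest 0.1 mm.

Total = Σ Rᵢ Δtᵢ = 3.3 × 3.1 + 3.5 × 5.3
      = 10.23 + 18.55 = 28.8 mm.

total ≈ 28.8 mm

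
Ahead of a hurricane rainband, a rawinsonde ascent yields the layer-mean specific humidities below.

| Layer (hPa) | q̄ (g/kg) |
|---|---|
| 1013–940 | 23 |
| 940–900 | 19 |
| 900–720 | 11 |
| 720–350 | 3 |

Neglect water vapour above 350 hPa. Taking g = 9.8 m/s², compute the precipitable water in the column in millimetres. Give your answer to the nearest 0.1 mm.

PW ≈ 56.4 mm

Precipitable water is the column-integrated vapour mass per unit area: PW = (1/g) Σ q̄ Δp, with q in kg/kg and Δp in Pa (1 kg/m² of water = 1 mm).
Layer 1013–940 hPa: Δp = 73 hPa = 7300 Pa, q̄ = 0.023 kg/kg → 0.023 × 7300 / 9.8 = 17.13 mm
Layer 940–900 hPa: Δp = 40 hPa = 4000 Pa, q̄ = 0.019 kg/kg → 0.019 × 4000 / 9.8 = 7.76 mm
Layer 900–720 hPa: Δp = 180 hPa = 18000 Pa, q̄ = 0.011 kg/kg → 0.011 × 18000 / 9.8 = 20.20 mm
Layer 720–350 hPa: Δp = 370 hPa = 37000 Pa, q̄ = 0.003 kg/kg → 0.003 × 37000 / 9.8 = 11.33 mm
PW = 17.13 + 7.76 + 20.20 + 11.33 = 56.42 ≈ 56.4 mm.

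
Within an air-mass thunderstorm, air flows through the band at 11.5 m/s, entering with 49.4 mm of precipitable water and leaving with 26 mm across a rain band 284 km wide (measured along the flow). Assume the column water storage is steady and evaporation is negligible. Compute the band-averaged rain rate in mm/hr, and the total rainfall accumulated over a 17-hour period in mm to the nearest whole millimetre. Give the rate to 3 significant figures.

R ≈ 3.41 mm/hr; total ≈ 58 mm

Column moisture flux per unit crosswind length is F = V × PW.
Inflow: F_in = 11.5 × 49.4 = 568.1 mm·m/s
Outflow: F_out = 11.5 × 26 = 299 mm·m/s
Steady-state rate R = (F_in − F_out)/L = (568.1 − 299) / 284000 m = 9.475e-04 mm/s.
R = 9.475e-04 × 3600 = 3.41 mm/hr.
Over 17 h: total = 3.41 × 17 = 57.97 ≈ 58 mm.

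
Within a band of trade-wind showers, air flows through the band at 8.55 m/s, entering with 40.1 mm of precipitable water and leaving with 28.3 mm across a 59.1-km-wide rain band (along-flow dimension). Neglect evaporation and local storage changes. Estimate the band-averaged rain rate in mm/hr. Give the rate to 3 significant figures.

Column moisture flux per unit crosswind length is F = V × PW.
Inflow: F_in = 8.55 × 40.1 = 342.855 mm·m/s
Outflow: F_out = 8.55 × 28.3 = 241.965 mm·m/s
Steady-state rate R = (F_in − F_out)/L = (342.855 − 241.965) / 59100 m = 1.707e-03 mm/s.
R = 1.707e-03 × 3600 = 6.15 mm/hr.

R ≈ 6.15 mm/hr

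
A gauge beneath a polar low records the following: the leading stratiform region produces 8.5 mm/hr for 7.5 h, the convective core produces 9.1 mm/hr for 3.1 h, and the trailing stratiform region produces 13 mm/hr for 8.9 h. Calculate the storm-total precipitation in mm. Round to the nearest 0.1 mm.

total ≈ 207.7 mm

Total = Σ Rᵢ Δtᵢ = 8.5 × 7.5 + 9.1 × 3.1 + 13 × 8.9
      = 63.75 + 28.21 + 115.7 = 207.7 mm.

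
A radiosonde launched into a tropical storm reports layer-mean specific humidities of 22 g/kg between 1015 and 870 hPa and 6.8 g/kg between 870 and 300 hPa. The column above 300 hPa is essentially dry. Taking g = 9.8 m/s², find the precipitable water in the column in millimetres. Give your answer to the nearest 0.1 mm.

PW ≈ 72.1 mm

Precipitable water is the column-integrated vapour mass per unit area: PW = (1/g) Σ q̄ Δp, with q in kg/kg and Δp in Pa (1 kg/m² of water = 1 mm).
Layer 1015–870 hPa: Δp = 145 hPa = 14500 Pa, q̄ = 0.022 kg/kg → 0.022 × 14500 / 9.8 = 32.55 mm
Layer 870–300 hPa: Δp = 570 hPa = 57000 Pa, q̄ = 0.0068 kg/kg → 0.0068 × 57000 / 9.8 = 39.55 mm
PW = 32.55 + 39.55 = 72.10 ≈ 72.1 mm.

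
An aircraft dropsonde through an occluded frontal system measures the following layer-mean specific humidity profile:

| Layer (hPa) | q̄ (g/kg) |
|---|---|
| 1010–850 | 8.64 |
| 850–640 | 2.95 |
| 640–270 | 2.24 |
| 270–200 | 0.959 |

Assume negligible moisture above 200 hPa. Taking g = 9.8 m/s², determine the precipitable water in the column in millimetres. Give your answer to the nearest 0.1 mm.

Precipitable water is the column-integrated vapour mass per unit area: PW = (1/g) Σ q̄ Δp, with q in kg/kg and Δp in Pa (1 kg/m² of water = 1 mm).
Layer 1010–850 hPa: Δp = 160 hPa = 16000 Pa, q̄ = 0.00864 kg/kg → 0.00864 × 16000 / 9.8 = 14.11 mm
Layer 850–640 hPa: Δp = 210 hPa = 21000 Pa, q̄ = 0.00295 kg/kg → 0.00295 × 21000 / 9.8 = 6.32 mm
Layer 640–270 hPa: Δp = 370 hPa = 37000 Pa, q̄ = 0.00224 kg/kg → 0.00224 × 37000 / 9.8 = 8.46 mm
Layer 270–200 hPa: Δp = 70 hPa = 7000 Pa, q̄ = 0.000959 kg/kg → 0.000959 × 7000 / 9.8 = 0.68 mm
PW = 14.11 + 6.32 + 8.46 + 0.68 = 29.57 ≈ 29.6 mm.

PW ≈ 29.6 mm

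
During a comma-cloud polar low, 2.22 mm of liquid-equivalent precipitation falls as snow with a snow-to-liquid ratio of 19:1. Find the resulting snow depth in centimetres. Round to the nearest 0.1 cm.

Snow depth = liquid × ratio = 2.22 mm × 19 = 42.18 mm = 4.2 cm.

snow depth ≈ 4.2 cm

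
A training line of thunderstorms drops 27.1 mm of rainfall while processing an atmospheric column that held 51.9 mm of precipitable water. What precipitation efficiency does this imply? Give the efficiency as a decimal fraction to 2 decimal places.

ε = rainfall / PW = 27.1 / 51.9 = 0.52.

ε ≈ 0.52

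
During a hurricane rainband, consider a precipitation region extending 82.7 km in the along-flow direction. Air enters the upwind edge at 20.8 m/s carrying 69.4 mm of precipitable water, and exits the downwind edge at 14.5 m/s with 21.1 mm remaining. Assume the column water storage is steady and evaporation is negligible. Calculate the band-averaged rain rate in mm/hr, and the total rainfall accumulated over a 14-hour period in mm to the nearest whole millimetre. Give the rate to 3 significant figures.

R ≈ 49.5 mm/hr; total ≈ 693 mm

Column moisture flux per unit crosswind length is F = V × PW.
Inflow: F_in = 20.8 × 69.4 = 1443.52 mm·m/s
Outflow: F_out = 14.5 × 21.1 = 305.95 mm·m/s
Steady-state rate R = (F_in − F_out)/L = (1443.52 − 305.95) / 82700 m = 1.376e-02 mm/s.
R = 1.376e-02 × 3600 = 49.5 mm/hr.
Over 14 h: total = 49.5 × 14 = 693 mm.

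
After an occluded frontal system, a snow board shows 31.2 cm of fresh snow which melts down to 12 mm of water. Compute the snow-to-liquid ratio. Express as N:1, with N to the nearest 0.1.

ratio ≈ 26.0

Ratio = snow depth / SWE = 312 mm / 12 mm = 26.0, i.e. 26.0:1.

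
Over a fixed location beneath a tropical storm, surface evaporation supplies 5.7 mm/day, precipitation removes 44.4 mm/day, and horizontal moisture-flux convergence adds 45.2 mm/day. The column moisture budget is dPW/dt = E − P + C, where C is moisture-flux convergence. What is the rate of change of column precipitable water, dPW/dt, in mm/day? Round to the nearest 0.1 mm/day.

dPW/dt = E − P + C = 5.7 − 44.4 + (45.2) = 6.5 mm/day.

dPW/dt ≈ 6.5 mm/day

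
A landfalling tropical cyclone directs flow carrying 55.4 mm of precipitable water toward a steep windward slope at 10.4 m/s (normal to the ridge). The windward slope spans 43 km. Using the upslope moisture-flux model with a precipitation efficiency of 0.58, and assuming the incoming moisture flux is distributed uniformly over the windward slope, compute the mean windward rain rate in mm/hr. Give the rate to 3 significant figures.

R ≈ 28.0 mm/hr

Incoming column moisture flux per unit ridge length: F = V × PW = 10.4 × 55.4 = 576.16 mm·m/s.
Spread over the 43 km slope with efficiency ε = 0.58: R = ε·F/W = 0.58 × 576.16 / 43000 m = 7.771e-03 mm/s.
R = 7.771e-03 × 3600 = 28.0 mm/hr.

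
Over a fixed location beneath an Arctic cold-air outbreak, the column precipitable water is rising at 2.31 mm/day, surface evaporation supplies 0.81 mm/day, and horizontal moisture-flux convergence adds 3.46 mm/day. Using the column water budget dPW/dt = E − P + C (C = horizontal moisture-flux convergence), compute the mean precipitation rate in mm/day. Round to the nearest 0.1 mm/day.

P ≈ 2.0 mm/day

dPW/dt = +2.31 mm/day.
P = E + C − dPW/dt = 0.81 + (3.46) − (+2.31) = 2.0 mm/day.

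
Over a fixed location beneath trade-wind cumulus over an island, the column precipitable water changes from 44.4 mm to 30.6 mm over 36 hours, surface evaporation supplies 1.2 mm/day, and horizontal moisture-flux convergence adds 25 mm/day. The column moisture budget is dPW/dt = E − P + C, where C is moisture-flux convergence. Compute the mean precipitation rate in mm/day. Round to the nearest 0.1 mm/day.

P ≈ 35.4 mm/day

dPW/dt = (30.6 − 44.4) mm / (36/24 day) = -9.200 mm/day.
P = E + C − dPW/dt = 1.2 + (25) − (-9.200) = 35.4 mm/day.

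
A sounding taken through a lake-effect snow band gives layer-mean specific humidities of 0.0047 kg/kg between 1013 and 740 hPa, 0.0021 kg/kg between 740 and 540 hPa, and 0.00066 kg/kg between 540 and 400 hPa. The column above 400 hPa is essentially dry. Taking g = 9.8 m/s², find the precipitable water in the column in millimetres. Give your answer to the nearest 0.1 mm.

PW ≈ 18.3 mm

Precipitable water is the column-integrated vapour mass per unit area: PW = (1/g) Σ q̄ Δp, with q in kg/kg and Δp in Pa (1 kg/m² of water = 1 mm).
Layer 1013–740 hPa: Δp = 273 hPa = 27300 Pa, q̄ = 0.0047 kg/kg → 0.0047 × 27300 / 9.8 = 13.09 mm
Layer 740–540 hPa: Δp = 200 hPa = 20000 Pa, q̄ = 0.0021 kg/kg → 0.0021 × 20000 / 9.8 = 4.29 mm
Layer 540–400 hPa: Δp = 140 hPa = 14000 Pa, q̄ = 0.00066 kg/kg → 0.00066 × 14000 / 9.8 = 0.94 mm
PW = 13.09 + 4.29 + 0.94 = 18.32 ≈ 18.3 mm.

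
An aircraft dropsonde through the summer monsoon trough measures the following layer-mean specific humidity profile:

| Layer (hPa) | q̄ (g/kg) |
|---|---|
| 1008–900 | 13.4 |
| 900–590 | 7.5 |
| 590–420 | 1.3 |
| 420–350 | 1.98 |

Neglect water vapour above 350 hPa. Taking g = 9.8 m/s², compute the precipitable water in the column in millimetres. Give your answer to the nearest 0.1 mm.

Precipitable water is the column-integrated vapour mass per unit area: PW = (1/g) Σ q̄ Δp, with q in kg/kg and Δp in Pa (1 kg/m² of water = 1 mm).
Layer 1008–900 hPa: Δp = 108 hPa = 10800 Pa, q̄ = 0.0134 kg/kg → 0.0134 × 10800 / 9.8 = 14.77 mm
Layer 900–590 hPa: Δp = 310 hPa = 31000 Pa, q̄ = 0.0075 kg/kg → 0.0075 × 31000 / 9.8 = 23.72 mm
Layer 590–420 hPa: Δp = 170 hPa = 17000 Pa, q̄ = 0.0013 kg/kg → 0.0013 × 17000 / 9.8 = 2.26 mm
Layer 420–350 hPa: Δp = 70 hPa = 7000 Pa, q̄ = 0.00198 kg/kg → 0.00198 × 7000 / 9.8 = 1.41 mm
PW = 14.77 + 23.72 + 2.26 + 1.41 = 42.16 ≈ 42.2 mm.

PW ≈ 42.2 mm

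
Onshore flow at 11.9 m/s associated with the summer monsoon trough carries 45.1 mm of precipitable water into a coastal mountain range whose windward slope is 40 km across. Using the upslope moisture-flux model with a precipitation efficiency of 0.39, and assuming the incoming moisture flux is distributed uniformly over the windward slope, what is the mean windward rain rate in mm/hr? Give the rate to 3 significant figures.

Incoming column moisture flux per unit ridge length: F = V × PW = 11.9 × 45.1 = 536.69 mm·m/s.
Spread over the 40 km slope with efficiency ε = 0.39: R = ε·F/W = 0.39 × 536.69 / 40000 m = 5.233e-03 mm/s.
R = 5.233e-03 × 3600 = 18.8 mm/hr.

R ≈ 18.8 mm/hr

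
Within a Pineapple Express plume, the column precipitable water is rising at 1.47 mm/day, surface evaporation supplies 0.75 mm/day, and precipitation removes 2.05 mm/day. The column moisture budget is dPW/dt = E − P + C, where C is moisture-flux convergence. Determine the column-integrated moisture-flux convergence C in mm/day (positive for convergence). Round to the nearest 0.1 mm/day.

C ≈ 2.8 mm/day

dPW/dt = +1.47 mm/day.
C = dPW/dt − E + P = (+1.47) − 0.75 + 2.05 = 2.8 mm/day.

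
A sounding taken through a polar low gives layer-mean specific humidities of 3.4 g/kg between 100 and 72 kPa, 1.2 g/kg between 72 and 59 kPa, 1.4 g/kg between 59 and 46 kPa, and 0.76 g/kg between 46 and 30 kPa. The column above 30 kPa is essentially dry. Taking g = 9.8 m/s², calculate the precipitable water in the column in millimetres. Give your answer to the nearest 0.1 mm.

PW ≈ 14.4 mm

Precipitable water is the column-integrated vapour mass per unit area: PW = (1/g) Σ q̄ Δp, with q in kg/kg and Δp in Pa (1 kg/m² of water = 1 mm).
Layer 100–72 kPa: Δp = 280 hPa = 28000 Pa, q̄ = 0.0034 kg/kg → 0.0034 × 28000 / 9.8 = 9.71 mm
Layer 72–59 kPa: Δp = 130 hPa = 13000 Pa, q̄ = 0.0012 kg/kg → 0.0012 × 13000 / 9.8 = 1.59 mm
Layer 59–46 kPa: Δp = 130 hPa = 13000 Pa, q̄ = 0.0014 kg/kg → 0.0014 × 13000 / 9.8 = 1.86 mm
Layer 46–30 kPa: Δp = 160 hPa = 16000 Pa, q̄ = 0.00076 kg/kg → 0.00076 × 16000 / 9.8 = 1.24 mm
PW = 9.71 + 1.59 + 1.86 + 1.24 = 14.40 ≈ 14.4 mm.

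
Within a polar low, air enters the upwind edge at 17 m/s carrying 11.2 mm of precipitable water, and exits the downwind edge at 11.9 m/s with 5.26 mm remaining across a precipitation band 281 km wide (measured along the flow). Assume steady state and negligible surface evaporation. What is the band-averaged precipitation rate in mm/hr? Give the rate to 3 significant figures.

R ≈ 1.64 mm/hr

Column moisture flux per unit crosswind length is F = V × PW.
Inflow: F_in = 17 × 11.2 = 190.4 mm·m/s
Outflow: F_out = 11.9 × 5.26 = 62.594 mm·m/s
Steady-state rate R = (F_in − F_out)/L = (190.4 − 62.594) / 281000 m = 4.548e-04 mm/s.
R = 4.548e-04 × 3600 = 1.64 mm/hr.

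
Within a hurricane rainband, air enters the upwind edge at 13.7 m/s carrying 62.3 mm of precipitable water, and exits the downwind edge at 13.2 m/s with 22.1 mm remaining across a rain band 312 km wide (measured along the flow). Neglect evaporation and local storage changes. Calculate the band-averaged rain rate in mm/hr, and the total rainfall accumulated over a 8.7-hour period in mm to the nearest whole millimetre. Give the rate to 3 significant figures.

Column moisture flux per unit crosswind length is F = V × PW.
Inflow: F_in = 13.7 × 62.3 = 853.51 mm·m/s
Outflow: F_out = 13.2 × 22.1 = 291.72 mm·m/s
Steady-state rate R = (F_in − F_out)/L = (853.51 − 291.72) / 312000 m = 1.801e-03 mm/s.
R = 1.801e-03 × 3600 = 6.48 mm/hr.
Over 8.7 h: total = 6.48 × 8.7 = 56.376 ≈ 56 mm.

R ≈ 6.48 mm/hr; total ≈ 56 mm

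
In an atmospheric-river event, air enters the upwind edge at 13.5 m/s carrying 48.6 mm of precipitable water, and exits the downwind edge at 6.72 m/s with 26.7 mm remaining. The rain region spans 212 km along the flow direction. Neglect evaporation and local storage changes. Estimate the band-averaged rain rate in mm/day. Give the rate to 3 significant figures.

R ≈ 194 mm/day

Column moisture flux per unit crosswind length is F = V × PW.
Inflow: F_in = 13.5 × 48.6 = 656.1 mm·m/s
Outflow: F_out = 6.72 × 26.7 = 179.424 mm·m/s
Steady-state rate R = (F_in − F_out)/L = (656.1 − 179.424) / 212000 m = 2.248e-03 mm/s.
R = 2.248e-03 × 3600 × 24 = 194 mm/day.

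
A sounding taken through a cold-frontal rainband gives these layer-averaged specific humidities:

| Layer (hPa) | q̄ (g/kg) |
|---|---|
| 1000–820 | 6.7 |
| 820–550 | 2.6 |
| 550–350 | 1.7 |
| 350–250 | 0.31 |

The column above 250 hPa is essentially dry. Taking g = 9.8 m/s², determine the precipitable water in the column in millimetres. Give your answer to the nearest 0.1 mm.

Precipitable water is the column-integrated vapour mass per unit area: PW = (1/g) Σ q̄ Δp, with q in kg/kg and Δp in Pa (1 kg/m² of water = 1 mm).
Layer 1000–820 hPa: Δp = 180 hPa = 18000 Pa, q̄ = 0.0067 kg/kg → 0.0067 × 18000 / 9.8 = 12.31 mm
Layer 820–550 hPa: Δp = 270 hPa = 27000 Pa, q̄ = 0.0026 kg/kg → 0.0026 × 27000 / 9.8 = 7.16 mm
Layer 550–350 hPa: Δp = 200 hPa = 20000 Pa, q̄ = 0.0017 kg/kg → 0.0017 × 20000 / 9.8 = 3.47 mm
Layer 350–250 hPa: Δp = 100 hPa = 10000 Pa, q̄ = 0.00031 kg/kg → 0.00031 × 10000 / 9.8 = 0.32 mm
PW = 12.31 + 7.16 + 3.47 + 0.32 = 23.26 ≈ 23.3 mm.

PW ≈ 23.3 mm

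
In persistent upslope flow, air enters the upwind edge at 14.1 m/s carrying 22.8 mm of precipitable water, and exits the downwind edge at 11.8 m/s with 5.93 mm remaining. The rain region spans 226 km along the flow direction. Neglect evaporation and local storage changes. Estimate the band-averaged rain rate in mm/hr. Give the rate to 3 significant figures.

R ≈ 4.01 mm/hr

Column moisture flux per unit crosswind length is F = V × PW.
Inflow: F_in = 14.1 × 22.8 = 321.48 mm·m/s
Outflow: F_out = 11.8 × 5.93 = 69.974 mm·m/s
Steady-state rate R = (F_in − F_out)/L = (321.48 − 69.974) / 226000 m = 1.113e-03 mm/s.
R = 1.113e-03 × 3600 = 4.01 mm/hr.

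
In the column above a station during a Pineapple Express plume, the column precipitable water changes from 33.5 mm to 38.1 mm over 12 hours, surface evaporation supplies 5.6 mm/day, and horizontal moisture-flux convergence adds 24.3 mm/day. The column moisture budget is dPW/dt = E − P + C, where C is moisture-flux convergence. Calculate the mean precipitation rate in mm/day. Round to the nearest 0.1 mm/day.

P ≈ 20.7 mm/day

dPW/dt = (38.1 − 33.5) mm / (12/24 day) = +9.200 mm/day.
P = E + C − dPW/dt = 5.6 + (24.3) − (+9.200) = 20.7 mm/day.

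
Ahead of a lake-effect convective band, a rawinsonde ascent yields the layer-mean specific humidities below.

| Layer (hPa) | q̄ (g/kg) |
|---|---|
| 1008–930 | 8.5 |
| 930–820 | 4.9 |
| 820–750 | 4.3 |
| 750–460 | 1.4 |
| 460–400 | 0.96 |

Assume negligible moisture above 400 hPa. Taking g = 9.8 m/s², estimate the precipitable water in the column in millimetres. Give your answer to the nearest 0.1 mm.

Precipitable water is the column-integrated vapour mass per unit area: PW = (1/g) Σ q̄ Δp, with q in kg/kg and Δp in Pa (1 kg/m² of water = 1 mm).
Layer 1008–930 hPa: Δp = 78 hPa = 7800 Pa, q̄ = 0.0085 kg/kg → 0.0085 × 7800 / 9.8 = 6.77 mm
Layer 930–820 hPa: Δp = 110 hPa = 11000 Pa, q̄ = 0.0049 kg/kg → 0.0049 × 11000 / 9.8 = 5.50 mm
Layer 820–750 hPa: Δp = 70 hPa = 7000 Pa, q̄ = 0.0043 kg/kg → 0.0043 × 7000 / 9.8 = 3.07 mm
Layer 750–460 hPa: Δp = 290 hPa = 29000 Pa, q̄ = 0.0014 kg/kg → 0.0014 × 29000 / 9.8 = 4.14 mm
Layer 460–400 hPa: Δp = 60 hPa = 6000 Pa, q̄ = 0.00096 kg/kg → 0.00096 × 6000 / 9.8 = 0.59 mm
PW = 6.77 + 5.50 + 3.07 + 4.14 + 0.59 = 20.07 ≈ 20.1 mm.

PW ≈ 20.1 mm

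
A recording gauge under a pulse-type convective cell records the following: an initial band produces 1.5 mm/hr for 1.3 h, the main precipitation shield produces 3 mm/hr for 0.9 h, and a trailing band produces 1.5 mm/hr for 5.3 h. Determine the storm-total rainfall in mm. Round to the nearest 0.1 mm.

Total = Σ Rᵢ Δtᵢ = 1.5 × 1.3 + 3 × 0.9 + 1.5 × 5.3
      = 1.95 + 2.7 + 7.95 = 12.6 mm.

total ≈ 12.6 mm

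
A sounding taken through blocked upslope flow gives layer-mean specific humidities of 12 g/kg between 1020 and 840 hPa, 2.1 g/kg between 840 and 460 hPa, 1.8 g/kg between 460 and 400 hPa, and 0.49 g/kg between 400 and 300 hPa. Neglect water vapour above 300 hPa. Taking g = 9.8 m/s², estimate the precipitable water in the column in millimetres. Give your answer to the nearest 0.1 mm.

Precipitable water is the column-integrated vapour mass per unit area: PW = (1/g) Σ q̄ Δp, with q in kg/kg and Δp in Pa (1 kg/m² of water = 1 mm).
Layer 1020–840 hPa: Δp = 180 hPa = 18000 Pa, q̄ = 0.012 kg/kg → 0.012 × 18000 / 9.8 = 22.04 mm
Layer 840–460 hPa: Δp = 380 hPa = 38000 Pa, q̄ = 0.0021 kg/kg → 0.0021 × 38000 / 9.8 = 8.14 mm
Layer 460–400 hPa: Δp = 60 hPa = 6000 Pa, q̄ = 0.0018 kg/kg → 0.0018 × 6000 / 9.8 = 1.10 mm
Layer 400–300 hPa: Δp = 100 hPa = 10000 Pa, q̄ = 0.00049 kg/kg → 0.00049 × 10000 / 9.8 = 0.50 mm
PW = 22.04 + 8.14 + 1.10 + 0.50 = 31.78 ≈ 31.8 mm.

PW ≈ 31.8 mm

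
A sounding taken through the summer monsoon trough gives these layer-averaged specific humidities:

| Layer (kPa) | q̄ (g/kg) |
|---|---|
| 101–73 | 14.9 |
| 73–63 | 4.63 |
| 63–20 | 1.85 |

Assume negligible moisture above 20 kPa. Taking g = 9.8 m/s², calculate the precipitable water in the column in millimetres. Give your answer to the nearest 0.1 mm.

PW ≈ 55.4 mm

Precipitable water is the column-integrated vapour mass per unit area: PW = (1/g) Σ q̄ Δp, with q in kg/kg and Δp in Pa (1 kg/m² of water = 1 mm).
Layer 101–73 kPa: Δp = 280 hPa = 28000 Pa, q̄ = 0.0149 kg/kg → 0.0149 × 28000 / 9.8 = 42.57 mm
Layer 73–63 kPa: Δp = 100 hPa = 10000 Pa, q̄ = 0.00463 kg/kg → 0.00463 × 10000 / 9.8 = 4.72 mm
Layer 63–20 kPa: Δp = 430 hPa = 43000 Pa, q̄ = 0.00185 kg/kg → 0.00185 × 43000 / 9.8 = 8.12 mm
PW = 42.57 + 4.72 + 8.12 = 55.41 ≈ 55.4 mm.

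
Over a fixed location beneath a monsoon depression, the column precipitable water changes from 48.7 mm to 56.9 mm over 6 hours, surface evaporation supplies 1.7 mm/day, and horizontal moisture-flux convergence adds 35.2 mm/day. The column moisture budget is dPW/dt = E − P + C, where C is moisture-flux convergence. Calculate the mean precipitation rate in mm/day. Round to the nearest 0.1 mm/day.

dPW/dt = (56.9 − 48.7) mm / (6/24 day) = +32.800 mm/day.
P = E + C − dPW/dt = 1.7 + (35.2) − (+32.800) = 4.1 mm/day.

P ≈ 4.1 mm/day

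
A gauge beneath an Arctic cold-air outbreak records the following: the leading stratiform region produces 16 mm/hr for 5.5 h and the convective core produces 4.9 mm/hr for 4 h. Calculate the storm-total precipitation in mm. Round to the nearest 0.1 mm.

total ≈ 107.6 mm

Total = Σ Rᵢ Δtᵢ = 16 × 5.5 + 4.9 × 4
      = 88 + 19.6 = 107.6 mm.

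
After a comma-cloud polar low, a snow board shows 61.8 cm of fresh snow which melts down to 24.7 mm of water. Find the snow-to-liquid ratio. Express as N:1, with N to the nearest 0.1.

ratio ≈ 25.0

Ratio = snow depth / SWE = 618 mm / 24.7 mm = 25.0, i.e. 25.0:1.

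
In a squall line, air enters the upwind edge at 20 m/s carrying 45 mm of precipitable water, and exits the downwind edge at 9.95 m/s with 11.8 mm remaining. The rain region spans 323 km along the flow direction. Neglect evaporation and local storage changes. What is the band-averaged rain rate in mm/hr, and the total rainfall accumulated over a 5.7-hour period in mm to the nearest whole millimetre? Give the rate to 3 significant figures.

Column moisture flux per unit crosswind length is F = V × PW.
Inflow: F_in = 20 × 45 = 900 mm·m/s
Outflow: F_out = 9.95 × 11.8 = 117.41 mm·m/s
Steady-state rate R = (F_in − F_out)/L = (900 − 117.41) / 323000 m = 2.423e-03 mm/s.
R = 2.423e-03 × 3600 = 8.72 mm/hr.
Over 5.7 h: total = 8.72 × 5.7 = 49.704 ≈ 50 mm.

R ≈ 8.72 mm/hr; total ≈ 50 mm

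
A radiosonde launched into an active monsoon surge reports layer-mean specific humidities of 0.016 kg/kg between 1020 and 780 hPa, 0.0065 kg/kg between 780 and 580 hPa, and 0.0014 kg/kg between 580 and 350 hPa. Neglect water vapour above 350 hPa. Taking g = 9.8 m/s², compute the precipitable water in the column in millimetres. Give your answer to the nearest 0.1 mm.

PW ≈ 55.7 mm

Precipitable water is the column-integrated vapour mass per unit area: PW = (1/g) Σ q̄ Δp, with q in kg/kg and Δp in Pa (1 kg/m² of water = 1 mm).
Layer 1020–780 hPa: Δp = 240 hPa = 24000 Pa, q̄ = 0.016 kg/kg → 0.016 × 24000 / 9.8 = 39.18 mm
Layer 780–580 hPa: Δp = 200 hPa = 20000 Pa, q̄ = 0.0065 kg/kg → 0.0065 × 20000 / 9.8 = 13.27 mm
Layer 580–350 hPa: Δp = 230 hPa = 23000 Pa, q̄ = 0.0014 kg/kg → 0.0014 × 23000 / 9.8 = 3.29 mm
PW = 39.18 + 13.27 + 3.29 = 55.74 ≈ 55.7 mm.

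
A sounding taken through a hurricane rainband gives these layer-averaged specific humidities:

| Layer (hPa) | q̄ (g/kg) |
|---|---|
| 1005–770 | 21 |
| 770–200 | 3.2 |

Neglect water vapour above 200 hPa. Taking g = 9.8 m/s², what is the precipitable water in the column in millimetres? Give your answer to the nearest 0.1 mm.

Precipitable water is the column-integrated vapour mass per unit area: PW = (1/g) Σ q̄ Δp, with q in kg/kg and Δp in Pa (1 kg/m² of water = 1 mm).
Layer 1005–770 hPa: Δp = 235 hPa = 23500 Pa, q̄ = 0.021 kg/kg → 0.021 × 23500 / 9.8 = 50.36 mm
Layer 770–200 hPa: Δp = 570 hPa = 57000 Pa, q̄ = 0.0032 kg/kg → 0.0032 × 57000 / 9.8 = 18.61 mm
PW = 50.36 + 18.61 = 68.97 ≈ 69.0 mm.

PW ≈ 69.0 mm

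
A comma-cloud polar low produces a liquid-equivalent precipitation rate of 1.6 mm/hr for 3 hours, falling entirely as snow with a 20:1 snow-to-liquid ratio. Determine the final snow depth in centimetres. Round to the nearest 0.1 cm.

snow depth ≈ 9.6 cm

Liquid-equivalent depth = 1.6 × 3 = 4.8 mm.
Snow depth = 4.8 mm × 20 = 96 mm = 9.6 cm.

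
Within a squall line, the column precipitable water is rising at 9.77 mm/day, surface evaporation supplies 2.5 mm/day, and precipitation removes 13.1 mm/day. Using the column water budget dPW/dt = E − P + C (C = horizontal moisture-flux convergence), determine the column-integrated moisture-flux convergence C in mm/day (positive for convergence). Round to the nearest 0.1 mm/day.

dPW/dt = +9.77 mm/day.
C = dPW/dt − E + P = (+9.77) − 2.5 + 13.1 = 20.4 mm/day.

C ≈ 20.4 mm/day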